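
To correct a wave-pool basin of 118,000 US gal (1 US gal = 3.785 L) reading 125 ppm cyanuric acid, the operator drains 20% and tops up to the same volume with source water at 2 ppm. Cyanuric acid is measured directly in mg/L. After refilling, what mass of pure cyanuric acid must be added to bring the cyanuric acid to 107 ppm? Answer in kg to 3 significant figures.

Volume: 118,000 US gal × 3.785 L/gal = 446,630 L.
After draining 20% and refilling: 125 × 0.80 + 2 × 0.20 = 100.4 ppm.
Deficit to target: 107 − 100.4 = 6.6 mg/L.
Mass: 6.6 mg/L × 446,630 L = 2948 g cyanuric acid.

2.95 kg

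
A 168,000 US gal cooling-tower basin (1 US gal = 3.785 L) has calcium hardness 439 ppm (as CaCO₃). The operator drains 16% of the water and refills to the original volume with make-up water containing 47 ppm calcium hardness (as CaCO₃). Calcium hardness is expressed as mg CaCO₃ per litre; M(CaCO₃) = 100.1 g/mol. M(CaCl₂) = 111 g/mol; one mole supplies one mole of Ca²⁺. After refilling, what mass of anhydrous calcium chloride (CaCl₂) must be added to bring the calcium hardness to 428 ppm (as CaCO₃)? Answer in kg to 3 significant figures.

36.5 kg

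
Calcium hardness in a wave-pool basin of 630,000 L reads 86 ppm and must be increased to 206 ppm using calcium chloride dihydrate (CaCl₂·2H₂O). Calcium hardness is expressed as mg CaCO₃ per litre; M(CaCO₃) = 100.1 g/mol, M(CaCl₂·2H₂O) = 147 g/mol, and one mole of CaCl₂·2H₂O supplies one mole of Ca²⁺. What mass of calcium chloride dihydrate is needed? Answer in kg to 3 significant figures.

Hardness to add: (206 − 86) = 120 mg/L as CaCO₃ × 630,000 L = 75,600 g as CaCO₃.
Moles of Ca²⁺ (1 mol Ca²⁺ ≡ 1 mol CaCO₃): 75,600 / 100.1 g/mol = 755.2 mol.
Mass of CaCl₂·2H₂O: 755.2 × 147 = 111,000 g.

111 kg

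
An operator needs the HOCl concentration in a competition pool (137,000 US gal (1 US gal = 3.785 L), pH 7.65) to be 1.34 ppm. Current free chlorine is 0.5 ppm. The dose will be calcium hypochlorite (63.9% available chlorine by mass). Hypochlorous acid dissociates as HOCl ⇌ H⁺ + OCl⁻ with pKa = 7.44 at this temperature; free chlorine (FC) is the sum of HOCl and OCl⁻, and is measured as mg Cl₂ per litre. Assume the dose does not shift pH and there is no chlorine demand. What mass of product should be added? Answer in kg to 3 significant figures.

2.45 kg

Volume: 137,000 US gal × 3.785 L/gal = 518,545 L.
[OCl⁻]/[HOCl] = 10^(pH − pKa) = 10^(7.65 − 7.44) = 1.622; fraction as HOCl = 1/(1 + 1.622) = 0.3814.
Free chlorine required for 1.34 ppm HOCl: 1.34 / 0.3814 = 3.513 ppm.
FC to add: 3.513 − 0.5 = 3.013 mg/L as Cl₂.
Cl₂ equivalent: 3.013 mg/L × 518,545 L = 1562 g.
Product at 63.9% available Cl: 1562 / 0.639 = 2445 g.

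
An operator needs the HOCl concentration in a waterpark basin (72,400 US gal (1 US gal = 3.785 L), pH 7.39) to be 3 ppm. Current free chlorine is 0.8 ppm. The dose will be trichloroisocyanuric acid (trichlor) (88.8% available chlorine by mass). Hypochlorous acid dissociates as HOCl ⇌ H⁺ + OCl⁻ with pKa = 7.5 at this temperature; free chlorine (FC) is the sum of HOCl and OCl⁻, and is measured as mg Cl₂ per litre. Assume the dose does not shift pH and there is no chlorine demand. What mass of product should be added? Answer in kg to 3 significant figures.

1.40 kg

Volume: 72,400 US gal × 3.785 L/gal = 274,034 L.
[OCl⁻]/[HOCl] = 10^(pH − pKa) = 10^(7.39 − 7.5) = 0.7762; fraction as HOCl = 1/(1 + 0.7762) = 0.563.
Free chlorine required for 3 ppm HOCl: 3 / 0.563 = 5.329 ppm.
FC to add: 5.329 − 0.8 = 4.529 mg/L as Cl₂.
Cl₂ equivalent: 4.529 mg/L × 274,034 L = 1241 g.
Product at 88.8% available Cl: 1241 / 0.888 = 1398 g.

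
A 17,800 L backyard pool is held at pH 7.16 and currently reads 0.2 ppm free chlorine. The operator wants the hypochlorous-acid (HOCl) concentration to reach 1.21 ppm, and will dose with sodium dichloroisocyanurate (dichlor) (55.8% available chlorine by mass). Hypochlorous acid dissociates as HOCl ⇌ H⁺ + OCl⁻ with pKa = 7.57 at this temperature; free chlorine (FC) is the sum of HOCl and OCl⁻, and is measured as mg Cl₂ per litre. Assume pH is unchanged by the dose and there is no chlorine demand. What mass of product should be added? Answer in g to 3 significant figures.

[OCl⁻]/[HOCl] = 10^(pH − pKa) = 10^(7.16 − 7.57) = 0.389; fraction as HOCl = 1/(1 + 0.389) = 0.7199.
Free chlorine required for 1.21 ppm HOCl: 1.21 / 0.7199 = 1.681 ppm.
FC to add: 1.681 − 0.2 = 1.481 mg/L as Cl₂.
Cl₂ equivalent: 1.481 mg/L × 17,800 L = 26.36 g.
Product at 55.8% available Cl: 26.36 / 0.558 = 47.24 g.

47.2 g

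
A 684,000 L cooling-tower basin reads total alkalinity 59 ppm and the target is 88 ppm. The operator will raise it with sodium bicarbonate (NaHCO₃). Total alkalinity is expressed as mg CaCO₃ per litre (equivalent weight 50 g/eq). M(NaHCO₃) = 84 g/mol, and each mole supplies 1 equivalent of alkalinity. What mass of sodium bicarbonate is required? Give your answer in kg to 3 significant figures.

Alkalinity to add: (88 − 59) = 29 mg/L as CaCO₃ × 684,000 L = 19,840 g as CaCO₃.
Equivalents: 19,840 g ÷ 50 g/eq = 396.7 eq.
NaHCO₃ supplies 1 eq per mole → 396.7 mol.
Mass: 396.7 mol × 84 g/mol = 33,320 g.

33.3 kg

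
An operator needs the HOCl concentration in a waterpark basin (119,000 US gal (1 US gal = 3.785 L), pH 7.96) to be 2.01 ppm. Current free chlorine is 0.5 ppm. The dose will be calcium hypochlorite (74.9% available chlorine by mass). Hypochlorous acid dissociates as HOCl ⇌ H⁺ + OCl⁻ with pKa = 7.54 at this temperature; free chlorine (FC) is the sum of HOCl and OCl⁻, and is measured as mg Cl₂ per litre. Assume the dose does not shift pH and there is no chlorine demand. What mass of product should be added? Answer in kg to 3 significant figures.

Volume: 119,000 US gal × 3.785 L/gal = 450,415 L.
[OCl⁻]/[HOCl] = 10^(pH − pKa) = 10^(7.96 − 7.54) = 2.63; fraction as HOCl = 1/(1 + 2.63) = 0.2755.
Free chlorine required for 2.01 ppm HOCl: 2.01 / 0.2755 = 7.297 ppm.
FC to add: 7.297 − 0.5 = 6.797 mg/L as Cl₂.
Cl₂ equivalent: 6.797 mg/L × 450,415 L = 3061 g.
Product at 74.9% available Cl: 3061 / 0.749 = 4087 g.

4.09 kg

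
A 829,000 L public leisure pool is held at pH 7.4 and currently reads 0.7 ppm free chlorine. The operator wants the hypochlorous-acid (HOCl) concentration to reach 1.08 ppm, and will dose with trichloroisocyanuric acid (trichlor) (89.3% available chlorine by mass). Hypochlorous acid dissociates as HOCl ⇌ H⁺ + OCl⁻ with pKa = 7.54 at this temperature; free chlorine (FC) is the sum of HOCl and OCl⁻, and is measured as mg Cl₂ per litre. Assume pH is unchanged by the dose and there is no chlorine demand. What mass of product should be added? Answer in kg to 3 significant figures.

1.08 kg

[OCl⁻]/[HOCl] = 10^(pH − pKa) = 10^(7.4 − 7.54) = 0.7244; fraction as HOCl = 1/(1 + 0.7244) = 0.5799.
Free chlorine required for 1.08 ppm HOCl: 1.08 / 0.5799 = 1.862 ppm.
FC to add: 1.862 − 0.7 = 1.162 mg/L as Cl₂.
Cl₂ equivalent: 1.162 mg/L × 829,000 L = 963.6 g.
Product at 89.3% available Cl: 963.6 / 0.893 = 1079 g.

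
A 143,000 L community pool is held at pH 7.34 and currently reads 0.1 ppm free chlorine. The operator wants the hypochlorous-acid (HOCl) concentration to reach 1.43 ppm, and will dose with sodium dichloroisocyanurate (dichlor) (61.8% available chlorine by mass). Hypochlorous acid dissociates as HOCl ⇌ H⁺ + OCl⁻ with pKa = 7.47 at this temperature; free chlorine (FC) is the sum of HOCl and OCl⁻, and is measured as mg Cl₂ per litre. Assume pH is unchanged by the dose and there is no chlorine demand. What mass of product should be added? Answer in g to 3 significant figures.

553 g

[OCl⁻]/[HOCl] = 10^(pH − pKa) = 10^(7.34 − 7.47) = 0.7413; fraction as HOCl = 1/(1 + 0.7413) = 0.5743.
Free chlorine required for 1.43 ppm HOCl: 1.43 / 0.5743 = 2.49 ppm.
FC to add: 2.49 − 0.1 = 2.39 mg/L as Cl₂.
Cl₂ equivalent: 2.39 mg/L × 143,000 L = 341.8 g.
Product at 61.8% available Cl: 341.8 / 0.618 = 553 g.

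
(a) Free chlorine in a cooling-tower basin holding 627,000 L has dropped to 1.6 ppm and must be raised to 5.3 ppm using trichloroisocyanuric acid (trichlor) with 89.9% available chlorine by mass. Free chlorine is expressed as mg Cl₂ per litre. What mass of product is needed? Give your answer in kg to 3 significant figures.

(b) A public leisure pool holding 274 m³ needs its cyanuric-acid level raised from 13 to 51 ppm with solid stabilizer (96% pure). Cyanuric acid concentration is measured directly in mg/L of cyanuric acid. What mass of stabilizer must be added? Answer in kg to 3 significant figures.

(a) 2.58 kg; (b) 10.8 kg

(a) Chlorine deficit: 5.3 − 1.6 = 3.7 ppm = 3.7 mg/L as Cl₂.
(a) Cl₂ equivalent needed: 3.7 mg/L × 627,000 L = 2,320,000 mg = 2320 g.
(a) Product at 89.9% available chlorine: 2320 / 0.899 = 2581 g.

(b) Volume: 274 m³ = 274,000 L.
(b) CYA to add: (51 − 13) = 38 mg/L × 274,000 L = 10,410 g cyanuric acid.
(b) At 96% purity: 10,410 / 0.96 = 10,850 g product.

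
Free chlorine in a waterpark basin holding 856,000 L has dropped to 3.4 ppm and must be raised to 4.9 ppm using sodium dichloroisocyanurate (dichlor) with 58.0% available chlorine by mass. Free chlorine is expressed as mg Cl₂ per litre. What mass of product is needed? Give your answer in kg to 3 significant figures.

2.21 kg

Chlorine deficit: 4.9 − 3.4 = 1.5 ppm = 1.5 mg/L as Cl₂.
Cl₂ equivalent needed: 1.5 mg/L × 856,000 L = 1,284,000 mg = 1284 g.
Product at 58.0% available chlorine: 1284 / 0.58 = 2214 g.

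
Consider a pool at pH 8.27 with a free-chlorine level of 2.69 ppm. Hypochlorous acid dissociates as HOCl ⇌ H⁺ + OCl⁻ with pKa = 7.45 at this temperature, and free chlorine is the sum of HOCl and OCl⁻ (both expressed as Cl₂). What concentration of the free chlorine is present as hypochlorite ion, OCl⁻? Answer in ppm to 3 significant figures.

[OCl⁻]/[HOCl] = 10^(pH − pKa) = 10^(8.27 − 7.45) = 10^0.82 = 6.607.
Fraction as HOCl = 1 / (1 + 6.607) = 0.1315.
OCl⁻ = (1 − 0.1315) × 2.69 ppm = 2.336 ppm.

2.34 ppm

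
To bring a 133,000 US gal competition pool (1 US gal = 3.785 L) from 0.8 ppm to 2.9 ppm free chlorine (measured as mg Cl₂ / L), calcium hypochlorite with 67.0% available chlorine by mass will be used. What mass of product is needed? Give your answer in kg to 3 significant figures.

Volume: 133,000 US gal × 3.785 L/gal = 503,405 L.
Chlorine deficit: 2.9 − 0.8 = 2.1 ppm = 2.1 mg/L as Cl₂.
Cl₂ equivalent needed: 2.1 mg/L × 503,405 L = 1,057,000 mg = 1057 g.
Product at 67.0% available chlorine: 1057 / 0.67 = 1578 g.

1.58 kg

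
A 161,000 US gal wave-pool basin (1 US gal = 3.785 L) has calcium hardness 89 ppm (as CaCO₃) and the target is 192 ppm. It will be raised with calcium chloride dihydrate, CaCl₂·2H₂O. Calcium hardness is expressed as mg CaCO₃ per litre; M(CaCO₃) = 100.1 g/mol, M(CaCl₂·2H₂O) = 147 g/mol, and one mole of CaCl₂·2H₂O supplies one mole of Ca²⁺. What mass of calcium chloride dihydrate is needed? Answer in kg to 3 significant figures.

Volume: 161,000 US gal × 3.785 L/gal = 609,385 L.
Hardness to add: (192 − 89) = 103 mg/L as CaCO₃ × 609,385 L = 62,770 g as CaCO₃.
Moles of Ca²⁺ (1 mol Ca²⁺ ≡ 1 mol CaCO₃): 62,770 / 100.1 g/mol = 627 mol.
Mass of CaCl₂·2H₂O: 627 × 147 = 92,170 g.

92.2 kg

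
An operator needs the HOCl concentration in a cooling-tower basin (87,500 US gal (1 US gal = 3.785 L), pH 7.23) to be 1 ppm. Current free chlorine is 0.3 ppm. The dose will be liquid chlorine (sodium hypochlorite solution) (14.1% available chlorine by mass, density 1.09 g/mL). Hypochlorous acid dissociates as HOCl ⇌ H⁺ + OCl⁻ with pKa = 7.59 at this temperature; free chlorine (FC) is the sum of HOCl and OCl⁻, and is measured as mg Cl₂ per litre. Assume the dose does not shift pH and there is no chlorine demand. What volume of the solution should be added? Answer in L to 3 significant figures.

2.45 L

Volume: 87,500 US gal × 3.785 L/gal = 331,188 L.
[OCl⁻]/[HOCl] = 10^(pH − pKa) = 10^(7.23 − 7.59) = 0.4365; fraction as HOCl = 1/(1 + 0.4365) = 0.6961.
Free chlorine required for 1 ppm HOCl: 1 / 0.6961 = 1.437 ppm.
FC to add: 1.437 − 0.3 = 1.137 mg/L as Cl₂.
Cl₂ equivalent: 1.137 mg/L × 331,188 L = 376.4 g.
Product at 14.1% available Cl: 376.4 / 0.141 = 2670 g.
Volume: 2670 g ÷ 1.09 g/mL = 2449 mL.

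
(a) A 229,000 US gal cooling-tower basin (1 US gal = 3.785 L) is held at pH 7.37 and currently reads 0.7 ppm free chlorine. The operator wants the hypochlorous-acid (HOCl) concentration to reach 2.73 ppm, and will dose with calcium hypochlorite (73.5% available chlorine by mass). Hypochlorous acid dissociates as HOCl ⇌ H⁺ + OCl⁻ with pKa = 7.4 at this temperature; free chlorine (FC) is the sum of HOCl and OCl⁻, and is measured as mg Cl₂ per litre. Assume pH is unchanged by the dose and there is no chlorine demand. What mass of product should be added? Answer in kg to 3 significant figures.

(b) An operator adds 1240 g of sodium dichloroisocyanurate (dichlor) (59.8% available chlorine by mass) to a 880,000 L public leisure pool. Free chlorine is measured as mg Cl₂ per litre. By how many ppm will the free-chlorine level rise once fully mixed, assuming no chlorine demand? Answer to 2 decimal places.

(a) 5.40 kg; (b) 0.84 ppm

(a) Volume: 229,000 US gal × 3.785 L/gal = 866,765 L.
(a) [OCl⁻]/[HOCl] = 10^(pH − pKa) = 10^(7.37 − 7.4) = 0.9333; fraction as HOCl = 1/(1 + 0.9333) = 0.5173.
(a) Free chlorine required for 2.73 ppm HOCl: 2.73 / 0.5173 = 5.278 ppm.
(a) FC to add: 5.278 − 0.7 = 4.578 mg/L as Cl₂.
(a) Cl₂ equivalent: 4.578 mg/L × 866,765 L = 3968 g.
(a) Product at 73.5% available Cl: 3968 / 0.735 = 5398 g.

(b) Available chlorine delivered: 1240 g × 0.598 = 741.5 g as Cl₂.
(b) Concentration rise: 741.5 g / 880,000 L = 0.8426 mg/L = 0.84 ppm.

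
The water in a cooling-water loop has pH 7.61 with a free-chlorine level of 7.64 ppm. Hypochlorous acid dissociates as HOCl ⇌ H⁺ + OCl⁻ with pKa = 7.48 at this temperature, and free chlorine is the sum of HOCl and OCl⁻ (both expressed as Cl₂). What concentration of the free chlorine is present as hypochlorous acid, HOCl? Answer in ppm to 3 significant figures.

3.25 ppm

[OCl⁻]/[HOCl] = 10^(pH − pKa) = 10^(7.61 − 7.48) = 10^0.13 = 1.349.
Fraction as HOCl = 1 / (1 + 1.349) = 0.4257.
HOCl = 0.4257 × 7.64 ppm = 3.252 ppm.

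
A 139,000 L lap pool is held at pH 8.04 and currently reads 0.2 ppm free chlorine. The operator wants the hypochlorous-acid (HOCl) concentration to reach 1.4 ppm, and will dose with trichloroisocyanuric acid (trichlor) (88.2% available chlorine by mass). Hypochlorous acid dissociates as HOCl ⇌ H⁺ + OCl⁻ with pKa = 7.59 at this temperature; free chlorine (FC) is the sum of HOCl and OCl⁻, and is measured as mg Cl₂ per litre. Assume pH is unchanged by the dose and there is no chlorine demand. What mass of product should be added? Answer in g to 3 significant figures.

[OCl⁻]/[HOCl] = 10^(pH − pKa) = 10^(8.04 − 7.59) = 2.818; fraction as HOCl = 1/(1 + 2.818) = 0.2619.
Free chlorine required for 1.4 ppm HOCl: 1.4 / 0.2619 = 5.346 ppm.
FC to add: 5.346 − 0.2 = 5.146 mg/L as Cl₂.
Cl₂ equivalent: 5.146 mg/L × 139,000 L = 715.3 g.
Product at 88.2% available Cl: 715.3 / 0.882 = 810.9 g.

811 g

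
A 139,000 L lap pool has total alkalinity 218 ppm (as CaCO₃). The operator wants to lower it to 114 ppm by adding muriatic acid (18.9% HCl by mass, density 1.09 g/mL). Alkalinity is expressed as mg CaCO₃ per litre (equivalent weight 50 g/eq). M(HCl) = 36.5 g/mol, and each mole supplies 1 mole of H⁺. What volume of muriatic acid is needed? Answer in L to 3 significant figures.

51.2 L

Alkalinity to neutralize: (218 − 114) = 104 mg/L as CaCO₃ × 139,000 L = 14,460 g as CaCO₃.
Equivalents of H⁺ required: 14,460 ÷ 50 g/eq = 289.1 eq = 289.1 mol HCl.
Mass of HCl: 289.1 × 36.5 = 10,550 g.
Mass of 18.9% solution: 10,550 / 0.189 = 55,840 g.
Volume: 55,840 g ÷ 1.09 g/mL = 51,230 mL.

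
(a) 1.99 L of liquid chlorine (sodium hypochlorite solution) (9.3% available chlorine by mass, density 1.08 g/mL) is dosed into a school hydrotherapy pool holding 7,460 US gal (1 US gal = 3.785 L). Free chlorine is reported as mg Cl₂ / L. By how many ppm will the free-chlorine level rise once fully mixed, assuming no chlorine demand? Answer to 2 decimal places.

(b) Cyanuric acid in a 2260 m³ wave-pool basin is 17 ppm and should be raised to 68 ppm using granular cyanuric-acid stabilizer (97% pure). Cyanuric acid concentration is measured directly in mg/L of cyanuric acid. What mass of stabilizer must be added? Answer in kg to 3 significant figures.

(a) Volume: 7,460 US gal × 3.785 L/gal = 28,236 L.
(a) Mass of solution: 1.99 L × 1000 mL/L × 1.08 g/mL = 2149 g.
(a) Available chlorine delivered: 2149 g × 0.093 = 199.9 g as Cl₂.
(a) Concentration rise: 199.9 g / 28,236 L = 7.079 mg/L = 7.08 ppm.

(b) Volume: 2260 m³ = 2,260,000 L.
(b) CYA to add: (68 − 17) = 51 mg/L × 2,260,000 L = 115,300 g cyanuric acid.
(b) At 97% purity: 115,300 / 0.97 = 118,800 g product.

(a) 7.08 ppm; (b) 119 kg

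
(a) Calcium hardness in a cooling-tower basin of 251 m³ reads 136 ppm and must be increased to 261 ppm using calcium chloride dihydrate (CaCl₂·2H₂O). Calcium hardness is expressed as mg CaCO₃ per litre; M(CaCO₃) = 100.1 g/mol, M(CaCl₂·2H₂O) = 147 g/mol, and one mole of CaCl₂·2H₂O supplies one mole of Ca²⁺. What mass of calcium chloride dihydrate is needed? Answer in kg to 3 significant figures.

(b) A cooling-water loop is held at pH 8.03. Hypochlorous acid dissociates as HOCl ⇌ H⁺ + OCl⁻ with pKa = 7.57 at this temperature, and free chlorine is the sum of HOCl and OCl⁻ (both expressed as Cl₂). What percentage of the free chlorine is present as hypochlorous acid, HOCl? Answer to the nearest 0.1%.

(a) Volume: 251 m³ = 251,000 L.
(a) Hardness to add: (261 − 136) = 125 mg/L as CaCO₃ × 251,000 L = 31,380 g as CaCO₃.
(a) Moles of Ca²⁺ (1 mol Ca²⁺ ≡ 1 mol CaCO₃): 31,380 / 100.1 g/mol = 313.4 mol.
(a) Mass of CaCl₂·2H₂O: 313.4 × 147 = 46,080 g.

(b) [OCl⁻]/[HOCl] = 10^(pH − pKa) = 10^(8.03 − 7.57) = 10^0.46 = 2.884.
(b) Fraction as HOCl = 1 / (1 + 2.884) = 0.2575.

(a) 46.1 kg; (b) 25.7%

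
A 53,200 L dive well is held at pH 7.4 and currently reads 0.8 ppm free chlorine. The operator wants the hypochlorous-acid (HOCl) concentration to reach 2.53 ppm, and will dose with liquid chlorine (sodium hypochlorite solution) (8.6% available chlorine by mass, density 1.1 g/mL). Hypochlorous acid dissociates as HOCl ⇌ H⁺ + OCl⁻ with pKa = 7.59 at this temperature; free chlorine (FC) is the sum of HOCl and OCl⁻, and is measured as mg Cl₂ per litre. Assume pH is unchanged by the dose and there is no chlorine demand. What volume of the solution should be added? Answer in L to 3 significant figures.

[OCl⁻]/[HOCl] = 10^(pH − pKa) = 10^(7.4 − 7.59) = 0.6457; fraction as HOCl = 1/(1 + 0.6457) = 0.6077.
Free chlorine required for 2.53 ppm HOCl: 2.53 / 0.6077 = 4.164 ppm.
FC to add: 4.164 − 0.8 = 3.364 mg/L as Cl₂.
Cl₂ equivalent: 3.364 mg/L × 53,200 L = 178.9 g.
Product at 8.6% available Cl: 178.9 / 0.086 = 2081 g.
Volume: 2081 g ÷ 1.1 g/mL = 1892 mL.

1.89 L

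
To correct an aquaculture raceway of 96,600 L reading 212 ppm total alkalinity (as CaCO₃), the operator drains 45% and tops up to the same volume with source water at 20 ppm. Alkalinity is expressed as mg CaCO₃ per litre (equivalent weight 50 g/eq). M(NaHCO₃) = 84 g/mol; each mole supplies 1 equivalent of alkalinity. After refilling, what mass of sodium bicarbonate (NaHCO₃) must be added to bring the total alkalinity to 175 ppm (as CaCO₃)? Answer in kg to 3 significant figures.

After draining 45% and refilling: 212 × 0.55 + 20 × 0.45 = 125.6 ppm.
Deficit to target: 175 − 125.6 = 49.4 mg/L.
As CaCO₃: 49.4 mg/L × 96,600 L = 4772 g; ÷ 50 g/eq ÷ 1 = 95.44 mol NaHCO₃.
Mass: 95.44 × 84 = 8017 g.

8.02 kg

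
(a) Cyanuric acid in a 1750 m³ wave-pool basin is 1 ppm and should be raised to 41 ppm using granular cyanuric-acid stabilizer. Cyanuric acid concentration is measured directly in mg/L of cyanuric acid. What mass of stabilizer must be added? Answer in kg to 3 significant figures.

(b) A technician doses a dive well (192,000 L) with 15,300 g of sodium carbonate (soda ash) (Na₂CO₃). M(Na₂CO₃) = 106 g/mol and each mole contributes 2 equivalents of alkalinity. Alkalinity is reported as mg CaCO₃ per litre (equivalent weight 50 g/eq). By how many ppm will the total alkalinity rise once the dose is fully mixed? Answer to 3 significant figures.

(a) 70.0 kg; (b) 75.2 ppm

(a) Volume: 1750 m³ = 1,750,000 L.
(a) CYA to add: (41 − 1) = 40 mg/L × 1,750,000 L = 70,000 g cyanuric acid.

(b) Moles of Na₂CO₃: 15,300 g ÷ 106 g/mol = 144.3 mol → 288.7 eq of alkalinity.
(b) As CaCO₃: 288.7 eq × 50 g/eq = 14,430 g.
(b) Rise: 14,430 g / 192,000 L × 1000 = 75.18 mg/L.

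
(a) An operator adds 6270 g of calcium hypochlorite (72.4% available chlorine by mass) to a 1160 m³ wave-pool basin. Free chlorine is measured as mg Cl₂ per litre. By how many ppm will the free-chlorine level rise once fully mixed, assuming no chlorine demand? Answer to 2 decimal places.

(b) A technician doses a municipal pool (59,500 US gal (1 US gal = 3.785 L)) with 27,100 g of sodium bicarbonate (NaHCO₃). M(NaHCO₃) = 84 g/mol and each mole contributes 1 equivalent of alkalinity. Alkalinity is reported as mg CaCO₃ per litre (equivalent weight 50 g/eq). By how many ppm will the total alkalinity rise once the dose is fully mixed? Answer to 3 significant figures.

(a) 3.91 ppm; (b) 71.6 ppm

(a) Volume: 1160 m³ = 1,160,000 L.
(a) Available chlorine delivered: 6270 g × 0.724 = 4539 g as Cl₂.
(a) Concentration rise: 4539 g / 1,160,000 L = 3.913 mg/L = 3.91 ppm.

(b) Volume: 59,500 US gal × 3.785 L/gal = 225,208 L.
(b) Moles of NaHCO₃: 27,100 g ÷ 84 g/mol = 322.6 mol → 322.6 eq of alkalinity.
(b) As CaCO₃: 322.6 eq × 50 g/eq = 16,130 g.
(b) Rise: 16,130 g / 225,208 L × 1000 = 71.63 mg/L.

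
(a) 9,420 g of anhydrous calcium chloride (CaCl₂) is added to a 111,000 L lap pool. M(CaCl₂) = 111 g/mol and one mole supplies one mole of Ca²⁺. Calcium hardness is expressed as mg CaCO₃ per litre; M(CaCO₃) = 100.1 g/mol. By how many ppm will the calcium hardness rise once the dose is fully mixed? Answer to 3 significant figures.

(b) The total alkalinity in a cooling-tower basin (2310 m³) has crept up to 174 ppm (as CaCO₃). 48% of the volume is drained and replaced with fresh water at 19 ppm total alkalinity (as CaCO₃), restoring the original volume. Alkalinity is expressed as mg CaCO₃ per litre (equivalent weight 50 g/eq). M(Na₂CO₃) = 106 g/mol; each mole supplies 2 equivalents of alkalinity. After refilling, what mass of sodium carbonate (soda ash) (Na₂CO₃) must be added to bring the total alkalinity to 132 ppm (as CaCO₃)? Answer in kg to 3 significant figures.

(a) Moles of Ca²⁺: 9,420 g ÷ 111 g/mol = 84.86 mol.
(a) As CaCO₃: 84.86 mol × 100.1 g/mol = 8495 g.
(a) Rise: 8495 g / 111,000 L × 1000 = 76.53 mg/L.

(b) Volume: 2310 m³ = 2,310,000 L.
(b) After draining 48% and refilling: 174 × 0.52 + 19 × 0.48 = 99.6 ppm.
(b) Deficit to target: 132 − 99.6 = 32.4 mg/L.
(b) As CaCO₃: 32.4 mg/L × 2,310,000 L = 74,840 g; ÷ 50 g/eq ÷ 2 = 748.4 mol Na₂CO₃.
(b) Mass: 748.4 × 106 = 79,330 g.

(a) 76.5 ppm; (b) 79.3 kg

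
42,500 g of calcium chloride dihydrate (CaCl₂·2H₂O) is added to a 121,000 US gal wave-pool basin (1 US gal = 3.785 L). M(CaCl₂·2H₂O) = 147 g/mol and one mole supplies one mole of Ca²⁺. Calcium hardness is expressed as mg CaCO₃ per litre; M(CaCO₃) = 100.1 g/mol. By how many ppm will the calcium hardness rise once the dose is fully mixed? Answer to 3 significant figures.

63.2 ppm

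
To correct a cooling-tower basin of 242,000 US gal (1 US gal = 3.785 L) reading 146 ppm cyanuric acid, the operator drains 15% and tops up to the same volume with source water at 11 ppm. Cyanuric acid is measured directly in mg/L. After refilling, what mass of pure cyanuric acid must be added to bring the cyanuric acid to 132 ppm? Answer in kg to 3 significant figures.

5.72 kg

Volume: 242,000 US gal × 3.785 L/gal = 915,970 L.
After draining 15% and refilling: 146 × 0.85 + 11 × 0.15 = 125.75 ppm.
Deficit to target: 132 − 125.75 = 6.25 mg/L.
Mass: 6.25 mg/L × 915,970 L = 5725 g cyanuric acid.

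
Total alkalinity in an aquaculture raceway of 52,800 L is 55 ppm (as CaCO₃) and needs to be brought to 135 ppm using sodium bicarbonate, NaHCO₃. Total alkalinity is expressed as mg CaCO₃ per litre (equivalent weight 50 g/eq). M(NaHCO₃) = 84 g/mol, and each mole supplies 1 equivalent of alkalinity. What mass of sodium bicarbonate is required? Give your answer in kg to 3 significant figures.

7.10 kg

Alkalinity to add: (135 − 55) = 80 mg/L as CaCO₃ × 52,800 L = 4224 g as CaCO₃.
Equivalents: 4224 g ÷ 50 g/eq = 84.48 eq.
NaHCO₃ supplies 1 eq per mole → 84.48 mol.
Mass: 84.48 mol × 84 g/mol = 7096 g.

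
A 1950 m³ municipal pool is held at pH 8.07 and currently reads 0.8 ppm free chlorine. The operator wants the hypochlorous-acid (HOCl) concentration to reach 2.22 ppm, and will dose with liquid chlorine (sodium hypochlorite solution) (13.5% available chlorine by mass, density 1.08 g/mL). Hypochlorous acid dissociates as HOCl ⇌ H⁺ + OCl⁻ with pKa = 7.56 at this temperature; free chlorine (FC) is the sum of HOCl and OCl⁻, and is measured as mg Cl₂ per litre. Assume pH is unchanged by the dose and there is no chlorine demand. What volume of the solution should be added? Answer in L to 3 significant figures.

115 L

Volume: 1950 m³ = 1,950,000 L.
[OCl⁻]/[HOCl] = 10^(pH − pKa) = 10^(8.07 − 7.56) = 3.236; fraction as HOCl = 1/(1 + 3.236) = 0.2361.
Free chlorine required for 2.22 ppm HOCl: 2.22 / 0.2361 = 9.404 ppm.
FC to add: 9.404 − 0.8 = 8.604 mg/L as Cl₂.
Cl₂ equivalent: 8.604 mg/L × 1,950,000 L = 16,780 g.
Product at 13.5% available Cl: 16,780 / 0.135 = 124,300 g.
Volume: 124,300 g ÷ 1.08 g/mL = 115,100 mL.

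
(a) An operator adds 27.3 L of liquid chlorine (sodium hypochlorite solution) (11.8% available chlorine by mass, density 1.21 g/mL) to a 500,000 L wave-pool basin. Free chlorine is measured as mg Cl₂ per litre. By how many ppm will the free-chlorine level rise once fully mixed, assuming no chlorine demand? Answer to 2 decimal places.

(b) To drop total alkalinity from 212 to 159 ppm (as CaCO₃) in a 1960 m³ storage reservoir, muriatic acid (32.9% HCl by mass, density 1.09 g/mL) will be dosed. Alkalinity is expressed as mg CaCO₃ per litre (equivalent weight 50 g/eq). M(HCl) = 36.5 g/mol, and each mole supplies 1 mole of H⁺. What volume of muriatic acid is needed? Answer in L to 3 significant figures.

(a) 7.80 ppm; (b) 211 L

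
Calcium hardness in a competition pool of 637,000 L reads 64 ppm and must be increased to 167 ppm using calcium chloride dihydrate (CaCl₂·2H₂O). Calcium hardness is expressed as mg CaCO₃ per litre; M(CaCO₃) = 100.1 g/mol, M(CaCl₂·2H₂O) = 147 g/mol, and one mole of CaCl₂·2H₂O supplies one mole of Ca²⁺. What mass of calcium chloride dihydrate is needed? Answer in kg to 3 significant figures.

96.4 kg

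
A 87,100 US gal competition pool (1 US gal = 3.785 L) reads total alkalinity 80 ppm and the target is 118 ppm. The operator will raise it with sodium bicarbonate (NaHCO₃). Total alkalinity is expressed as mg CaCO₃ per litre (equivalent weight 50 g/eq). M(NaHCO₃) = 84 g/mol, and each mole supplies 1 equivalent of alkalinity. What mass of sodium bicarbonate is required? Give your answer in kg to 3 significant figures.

21.0 kg

Volume: 87,100 US gal × 3.785 L/gal = 329,674 L.
Alkalinity to add: (118 − 80) = 38 mg/L as CaCO₃ × 329,674 L = 12,530 g as CaCO₃.
Equivalents: 12,530 g ÷ 50 g/eq = 250.6 eq.
NaHCO₃ supplies 1 eq per mole → 250.6 mol.
Mass: 250.6 mol × 84 g/mol = 21,050 g.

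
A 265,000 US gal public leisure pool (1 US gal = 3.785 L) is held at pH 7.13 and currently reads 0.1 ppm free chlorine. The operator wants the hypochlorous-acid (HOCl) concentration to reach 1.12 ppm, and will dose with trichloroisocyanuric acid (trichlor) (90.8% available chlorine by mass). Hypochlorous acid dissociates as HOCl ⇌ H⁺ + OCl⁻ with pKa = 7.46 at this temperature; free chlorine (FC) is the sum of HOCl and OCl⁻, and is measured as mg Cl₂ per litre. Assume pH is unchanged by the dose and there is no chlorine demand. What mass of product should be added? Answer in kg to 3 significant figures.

Volume: 265,000 US gal × 3.785 L/gal = 1,003,025 L.
[OCl⁻]/[HOCl] = 10^(pH − pKa) = 10^(7.13 − 7.46) = 0.4677; fraction as HOCl = 1/(1 + 0.4677) = 0.6813.
Free chlorine required for 1.12 ppm HOCl: 1.12 / 0.6813 = 1.644 ppm.
FC to add: 1.644 − 0.1 = 1.544 mg/L as Cl₂.
Cl₂ equivalent: 1.544 mg/L × 1,003,025 L = 1549 g.
Product at 90.8% available Cl: 1549 / 0.908 = 1705 g.

1.71 kg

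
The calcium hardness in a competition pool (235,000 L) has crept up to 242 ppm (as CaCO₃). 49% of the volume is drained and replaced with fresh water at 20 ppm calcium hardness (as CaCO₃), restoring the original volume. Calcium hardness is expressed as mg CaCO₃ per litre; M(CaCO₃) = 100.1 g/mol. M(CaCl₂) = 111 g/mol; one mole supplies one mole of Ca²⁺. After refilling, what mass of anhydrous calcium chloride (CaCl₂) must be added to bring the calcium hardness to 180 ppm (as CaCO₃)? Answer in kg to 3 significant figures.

12.2 kg

After draining 49% and refilling: 242 × 0.51 + 20 × 0.49 = 133.22 ppm.
Deficit to target: 180 − 133.22 = 46.78 mg/L.
As CaCO₃: 46.78 mg/L × 235,000 L = 10,990 g; ÷ 100.1 = 109.8 mol Ca²⁺.
Mass: 109.8 × 111 = 12,190 g.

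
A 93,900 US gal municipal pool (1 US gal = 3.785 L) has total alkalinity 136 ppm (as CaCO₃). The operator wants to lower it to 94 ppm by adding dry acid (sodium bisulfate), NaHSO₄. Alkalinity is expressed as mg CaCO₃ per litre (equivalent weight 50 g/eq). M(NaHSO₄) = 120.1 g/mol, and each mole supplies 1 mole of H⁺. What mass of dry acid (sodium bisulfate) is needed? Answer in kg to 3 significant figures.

Volume: 93,900 US gal × 3.785 L/gal = 355,412 L.
Alkalinity to neutralize: (136 − 94) = 42 mg/L as CaCO₃ × 355,412 L = 14,930 g as CaCO₃.
Equivalents of H⁺ required: 14,930 ÷ 50 g/eq = 298.5 eq = 298.5 mol NaHSO₄.
Mass of NaHSO₄: 298.5 × 120.1 = 35,860 g.

35.9 kg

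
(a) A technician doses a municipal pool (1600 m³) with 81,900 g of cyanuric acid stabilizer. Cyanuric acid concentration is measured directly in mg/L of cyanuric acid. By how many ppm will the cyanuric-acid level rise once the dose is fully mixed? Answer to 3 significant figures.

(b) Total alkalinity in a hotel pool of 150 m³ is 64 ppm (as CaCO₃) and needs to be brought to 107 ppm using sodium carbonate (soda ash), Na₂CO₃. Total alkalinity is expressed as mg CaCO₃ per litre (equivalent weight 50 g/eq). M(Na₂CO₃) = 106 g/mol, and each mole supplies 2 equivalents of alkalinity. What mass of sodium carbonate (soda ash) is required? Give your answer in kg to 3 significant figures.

(a) 51.2 ppm; (b) 6.84 kg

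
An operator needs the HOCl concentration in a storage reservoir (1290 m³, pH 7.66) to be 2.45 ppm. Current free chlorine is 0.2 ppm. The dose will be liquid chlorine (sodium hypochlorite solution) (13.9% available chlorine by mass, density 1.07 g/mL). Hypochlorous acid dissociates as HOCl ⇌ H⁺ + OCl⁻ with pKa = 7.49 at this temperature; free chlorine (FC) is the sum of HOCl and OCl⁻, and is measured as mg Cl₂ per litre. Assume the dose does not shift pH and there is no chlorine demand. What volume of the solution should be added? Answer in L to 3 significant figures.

50.9 L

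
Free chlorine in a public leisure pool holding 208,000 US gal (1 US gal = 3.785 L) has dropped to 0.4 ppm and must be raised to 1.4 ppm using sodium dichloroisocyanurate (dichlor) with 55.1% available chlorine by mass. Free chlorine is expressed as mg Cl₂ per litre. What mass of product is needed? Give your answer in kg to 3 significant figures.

1.43 kg

Volume: 208,000 US gal × 3.785 L/gal = 787,280 L.
Chlorine deficit: 1.4 − 0.4 = 1 ppm = 1 mg/L as Cl₂.
Cl₂ equivalent needed: 1 mg/L × 787,280 L = 787,300 mg = 787.3 g.
Product at 55.1% available chlorine: 787.3 / 0.551 = 1429 g.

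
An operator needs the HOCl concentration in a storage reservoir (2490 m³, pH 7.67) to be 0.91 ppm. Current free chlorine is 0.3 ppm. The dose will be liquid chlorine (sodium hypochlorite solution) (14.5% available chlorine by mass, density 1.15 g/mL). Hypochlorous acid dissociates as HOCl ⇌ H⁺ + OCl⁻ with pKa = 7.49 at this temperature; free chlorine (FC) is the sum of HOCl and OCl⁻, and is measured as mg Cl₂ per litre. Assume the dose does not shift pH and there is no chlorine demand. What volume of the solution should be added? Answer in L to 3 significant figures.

Volume: 2490 m³ = 2,490,000 L.
[OCl⁻]/[HOCl] = 10^(pH − pKa) = 10^(7.67 − 7.49) = 1.514; fraction as HOCl = 1/(1 + 1.514) = 0.3978.
Free chlorine required for 0.91 ppm HOCl: 0.91 / 0.3978 = 2.287 ppm.
FC to add: 2.287 − 0.3 = 1.987 mg/L as Cl₂.
Cl₂ equivalent: 1.987 mg/L × 2,490,000 L = 4948 g.
Product at 14.5% available Cl: 4948 / 0.145 = 34,130 g.
Volume: 34,130 g ÷ 1.15 g/mL = 29,680 mL.

29.7 L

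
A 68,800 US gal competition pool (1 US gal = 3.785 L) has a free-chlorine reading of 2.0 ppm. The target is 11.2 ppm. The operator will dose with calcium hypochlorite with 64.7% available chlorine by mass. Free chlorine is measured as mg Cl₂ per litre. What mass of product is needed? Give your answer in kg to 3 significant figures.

Volume: 68,800 US gal × 3.785 L/gal = 260,408 L.
Chlorine deficit: 11.2 − 2.0 = 9.2 ppm = 9.2 mg/L as Cl₂.
Cl₂ equivalent needed: 9.2 mg/L × 260,408 L = 2,396,000 mg = 2396 g.
Product at 64.7% available chlorine: 2396 / 0.647 = 3703 g.

3.70 kg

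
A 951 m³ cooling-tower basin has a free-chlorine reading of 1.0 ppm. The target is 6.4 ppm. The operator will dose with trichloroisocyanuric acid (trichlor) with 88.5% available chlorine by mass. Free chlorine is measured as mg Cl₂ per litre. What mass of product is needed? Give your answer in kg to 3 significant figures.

5.80 kg

Volume: 951 m³ = 951,000 L.
Chlorine deficit: 6.4 − 1.0 = 5.4 ppm = 5.4 mg/L as Cl₂.
Cl₂ equivalent needed: 5.4 mg/L × 951,000 L = 5,135,000 mg = 5135 g.
Product at 88.5% available chlorine: 5135 / 0.885 = 5803 g.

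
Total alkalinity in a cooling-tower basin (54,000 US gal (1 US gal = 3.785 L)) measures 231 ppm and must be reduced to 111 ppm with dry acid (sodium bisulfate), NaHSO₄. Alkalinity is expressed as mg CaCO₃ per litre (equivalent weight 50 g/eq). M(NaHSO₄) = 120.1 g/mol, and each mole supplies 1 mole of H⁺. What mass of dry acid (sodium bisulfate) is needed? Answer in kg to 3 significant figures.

Volume: 54,000 US gal × 3.785 L/gal = 204,390 L.
Alkalinity to neutralize: (231 − 111) = 120 mg/L as CaCO₃ × 204,390 L = 24,530 g as CaCO₃.
Equivalents of H⁺ required: 24,530 ÷ 50 g/eq = 490.5 eq = 490.5 mol NaHSO₄.
Mass of NaHSO₄: 490.5 × 120.1 = 58,910 g.

58.9 kg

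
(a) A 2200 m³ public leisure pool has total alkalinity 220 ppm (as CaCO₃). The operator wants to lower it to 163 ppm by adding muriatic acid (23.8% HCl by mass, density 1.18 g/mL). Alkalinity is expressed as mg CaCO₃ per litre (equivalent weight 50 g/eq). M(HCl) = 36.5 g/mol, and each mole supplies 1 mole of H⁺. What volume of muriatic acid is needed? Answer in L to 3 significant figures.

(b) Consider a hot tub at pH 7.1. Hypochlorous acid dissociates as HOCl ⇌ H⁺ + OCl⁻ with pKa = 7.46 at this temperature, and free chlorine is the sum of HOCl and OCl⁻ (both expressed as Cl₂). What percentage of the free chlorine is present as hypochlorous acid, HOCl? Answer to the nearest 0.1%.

(a) 326 L; (b) 69.6%

(a) Volume: 2200 m³ = 2,200,000 L.
(a) Alkalinity to neutralize: (220 − 163) = 57 mg/L as CaCO₃ × 2,200,000 L = 125,400 g as CaCO₃.
(a) Equivalents of H⁺ required: 125,400 ÷ 50 g/eq = 2508 eq = 2508 mol HCl.
(a) Mass of HCl: 2508 × 36.5 = 91,540 g.
(a) Mass of 23.8% solution: 91,540 / 0.238 = 384,600 g.
(a) Volume: 384,600 g ÷ 1.18 g/mL = 326,000 mL.

(b) [OCl⁻]/[HOCl] = 10^(pH − pKa) = 10^(7.1 − 7.46) = 10^-0.36 = 0.4365.
(b) Fraction as HOCl = 1 / (1 + 0.4365) = 0.6961.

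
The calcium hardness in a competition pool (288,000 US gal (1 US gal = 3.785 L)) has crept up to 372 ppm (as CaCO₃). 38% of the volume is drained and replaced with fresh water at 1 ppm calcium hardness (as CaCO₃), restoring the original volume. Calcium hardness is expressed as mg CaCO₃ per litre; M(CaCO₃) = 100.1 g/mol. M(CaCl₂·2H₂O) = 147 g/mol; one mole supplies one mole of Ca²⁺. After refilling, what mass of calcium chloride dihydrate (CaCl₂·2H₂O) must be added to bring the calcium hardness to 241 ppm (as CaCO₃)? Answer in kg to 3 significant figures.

Volume: 288,000 US gal × 3.785 L/gal = 1,090,080 L.
After draining 38% and refilling: 372 × 0.62 + 1 × 0.38 = 231.02 ppm.
Deficit to target: 241 − 231.02 = 9.98 mg/L.
As CaCO₃: 9.98 mg/L × 1,090,080 L = 10,880 g; ÷ 100.1 = 108.7 mol Ca²⁺.
Mass: 108.7 × 147 = 15,980 g.

16.0 kg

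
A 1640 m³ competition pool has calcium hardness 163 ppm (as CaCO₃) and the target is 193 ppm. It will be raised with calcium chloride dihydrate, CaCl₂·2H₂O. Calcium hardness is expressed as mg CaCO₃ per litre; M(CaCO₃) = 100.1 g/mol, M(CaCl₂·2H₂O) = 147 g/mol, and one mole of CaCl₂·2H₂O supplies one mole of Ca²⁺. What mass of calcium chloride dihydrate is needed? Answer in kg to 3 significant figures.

Volume: 1640 m³ = 1,640,000 L.
Hardness to add: (193 − 163) = 30 mg/L as CaCO₃ × 1,640,000 L = 49,200 g as CaCO₃.
Moles of Ca²⁺ (1 mol Ca²⁺ ≡ 1 mol CaCO₃): 49,200 / 100.1 g/mol = 491.5 mol.
Mass of CaCl₂·2H₂O: 491.5 × 147 = 72,250 g.

72.3 kg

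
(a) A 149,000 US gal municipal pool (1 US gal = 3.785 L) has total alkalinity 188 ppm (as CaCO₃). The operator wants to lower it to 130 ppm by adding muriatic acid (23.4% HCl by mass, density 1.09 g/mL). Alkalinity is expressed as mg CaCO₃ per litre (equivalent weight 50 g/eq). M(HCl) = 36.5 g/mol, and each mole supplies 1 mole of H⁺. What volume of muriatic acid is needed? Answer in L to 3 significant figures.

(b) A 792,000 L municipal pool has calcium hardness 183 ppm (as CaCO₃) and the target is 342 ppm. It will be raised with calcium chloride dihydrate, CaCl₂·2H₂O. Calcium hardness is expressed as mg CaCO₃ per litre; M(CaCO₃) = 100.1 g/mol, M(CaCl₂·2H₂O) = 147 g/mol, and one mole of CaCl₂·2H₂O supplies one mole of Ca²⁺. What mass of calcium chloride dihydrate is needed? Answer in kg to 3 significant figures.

(a) 93.6 L; (b) 185 kg

(a) Volume: 149,000 US gal × 3.785 L/gal = 563,965 L.
(a) Alkalinity to neutralize: (188 − 130) = 58 mg/L as CaCO₃ × 563,965 L = 32,710 g as CaCO₃.
(a) Equivalents of H⁺ required: 32,710 ÷ 50 g/eq = 654.2 eq = 654.2 mol HCl.
(a) Mass of HCl: 654.2 × 36.5 = 23,880 g.
(a) Mass of 23.4% solution: 23,880 / 0.234 = 102,000 g.
(a) Volume: 102,000 g ÷ 1.09 g/mL = 93,620 mL.

(b) Hardness to add: (342 − 183) = 159 mg/L as CaCO₃ × 792,000 L = 125,900 g as CaCO₃.
(b) Moles of Ca²⁺ (1 mol Ca²⁺ ≡ 1 mol CaCO₃): 125,900 / 100.1 g/mol = 1258 mol.
(b) Mass of CaCl₂·2H₂O: 1258 × 147 = 184,900 g.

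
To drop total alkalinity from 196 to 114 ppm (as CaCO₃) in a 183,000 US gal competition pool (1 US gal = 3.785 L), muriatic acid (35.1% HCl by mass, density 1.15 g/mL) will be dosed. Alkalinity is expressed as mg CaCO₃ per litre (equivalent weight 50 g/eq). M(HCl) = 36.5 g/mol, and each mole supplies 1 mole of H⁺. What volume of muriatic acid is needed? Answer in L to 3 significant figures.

103 L

Volume: 183,000 US gal × 3.785 L/gal = 692,655 L.
Alkalinity to neutralize: (196 − 114) = 82 mg/L as CaCO₃ × 692,655 L = 56,800 g as CaCO₃.
Equivalents of H⁺ required: 56,800 ÷ 50 g/eq = 1136 eq = 1136 mol HCl.
Mass of HCl: 1136 × 36.5 = 41,460 g.
Mass of 35.1% solution: 41,460 / 0.351 = 118,100 g.
Volume: 118,100 g ÷ 1.15 g/mL = 102,700 mL.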